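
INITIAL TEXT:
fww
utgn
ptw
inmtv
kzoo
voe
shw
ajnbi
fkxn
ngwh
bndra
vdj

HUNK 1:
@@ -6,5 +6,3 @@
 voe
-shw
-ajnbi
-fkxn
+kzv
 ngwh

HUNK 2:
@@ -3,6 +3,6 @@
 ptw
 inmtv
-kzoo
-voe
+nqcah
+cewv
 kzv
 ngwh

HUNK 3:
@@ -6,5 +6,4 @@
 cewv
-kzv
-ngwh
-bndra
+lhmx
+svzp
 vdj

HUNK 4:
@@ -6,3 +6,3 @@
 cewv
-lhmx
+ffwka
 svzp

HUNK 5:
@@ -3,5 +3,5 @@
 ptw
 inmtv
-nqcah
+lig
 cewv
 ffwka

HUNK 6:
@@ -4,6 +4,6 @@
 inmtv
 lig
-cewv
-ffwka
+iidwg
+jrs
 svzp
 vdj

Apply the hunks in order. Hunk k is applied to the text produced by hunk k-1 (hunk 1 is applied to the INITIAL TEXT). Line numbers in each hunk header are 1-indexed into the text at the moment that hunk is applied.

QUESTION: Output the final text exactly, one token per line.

Hunk 1: at line 6 remove [shw,ajnbi,fkxn] add [kzv] -> 10 lines: fww utgn ptw inmtv kzoo voe kzv ngwh bndra vdj
Hunk 2: at line 3 remove [kzoo,voe] add [nqcah,cewv] -> 10 lines: fww utgn ptw inmtv nqcah cewv kzv ngwh bndra vdj
Hunk 3: at line 6 remove [kzv,ngwh,bndra] add [lhmx,svzp] -> 9 lines: fww utgn ptw inmtv nqcah cewv lhmx svzp vdj
Hunk 4: at line 6 remove [lhmx] add [ffwka] -> 9 lines: fww utgn ptw inmtv nqcah cewv ffwka svzp vdj
Hunk 5: at line 3 remove [nqcah] add [lig] -> 9 lines: fww utgn ptw inmtv lig cewv ffwka svzp vdj
Hunk 6: at line 4 remove [cewv,ffwka] add [iidwg,jrs] -> 9 lines: fww utgn ptw inmtv lig iidwg jrs svzp vdj

Answer: fww
utgn
ptw
inmtv
lig
iidwg
jrs
svzp
vdj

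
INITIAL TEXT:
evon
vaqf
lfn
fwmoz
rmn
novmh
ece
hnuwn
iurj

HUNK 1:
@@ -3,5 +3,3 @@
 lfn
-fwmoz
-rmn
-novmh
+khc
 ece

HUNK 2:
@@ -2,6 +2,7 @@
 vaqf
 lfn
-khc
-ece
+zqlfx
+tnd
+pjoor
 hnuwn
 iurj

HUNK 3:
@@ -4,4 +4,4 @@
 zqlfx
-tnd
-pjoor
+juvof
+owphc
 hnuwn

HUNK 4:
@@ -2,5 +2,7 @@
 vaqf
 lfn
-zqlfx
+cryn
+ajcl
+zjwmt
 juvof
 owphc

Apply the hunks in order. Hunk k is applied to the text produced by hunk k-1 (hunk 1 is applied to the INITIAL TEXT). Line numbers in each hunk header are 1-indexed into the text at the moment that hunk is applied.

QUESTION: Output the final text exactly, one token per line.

Hunk 1: at line 3 remove [fwmoz,rmn,novmh] add [khc] -> 7 lines: evon vaqf lfn khc ece hnuwn iurj
Hunk 2: at line 2 remove [khc,ece] add [zqlfx,tnd,pjoor] -> 8 lines: evon vaqf lfn zqlfx tnd pjoor hnuwn iurj
Hunk 3: at line 4 remove [tnd,pjoor] add [juvof,owphc] -> 8 lines: evon vaqf lfn zqlfx juvof owphc hnuwn iurj
Hunk 4: at line 2 remove [zqlfx] add [cryn,ajcl,zjwmt] -> 10 lines: evon vaqf lfn cryn ajcl zjwmt juvof owphc hnuwn iurj

Answer: evon
vaqf
lfn
cryn
ajcl
zjwmt
juvof
owphc
hnuwn
iurj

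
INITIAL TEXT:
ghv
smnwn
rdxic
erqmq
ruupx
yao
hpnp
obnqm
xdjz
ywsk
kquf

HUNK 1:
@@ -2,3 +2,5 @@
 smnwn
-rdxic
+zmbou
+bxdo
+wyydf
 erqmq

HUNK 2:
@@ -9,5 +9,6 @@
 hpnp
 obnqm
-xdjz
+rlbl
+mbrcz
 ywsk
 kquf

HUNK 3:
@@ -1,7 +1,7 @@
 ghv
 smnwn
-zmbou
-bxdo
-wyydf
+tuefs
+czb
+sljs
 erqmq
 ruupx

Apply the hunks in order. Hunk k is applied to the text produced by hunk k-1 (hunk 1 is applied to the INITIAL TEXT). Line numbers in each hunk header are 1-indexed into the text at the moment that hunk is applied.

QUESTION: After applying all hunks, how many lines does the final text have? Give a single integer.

Answer: 14

Derivation:
Hunk 1: at line 2 remove [rdxic] add [zmbou,bxdo,wyydf] -> 13 lines: ghv smnwn zmbou bxdo wyydf erqmq ruupx yao hpnp obnqm xdjz ywsk kquf
Hunk 2: at line 9 remove [xdjz] add [rlbl,mbrcz] -> 14 lines: ghv smnwn zmbou bxdo wyydf erqmq ruupx yao hpnp obnqm rlbl mbrcz ywsk kquf
Hunk 3: at line 1 remove [zmbou,bxdo,wyydf] add [tuefs,czb,sljs] -> 14 lines: ghv smnwn tuefs czb sljs erqmq ruupx yao hpnp obnqm rlbl mbrcz ywsk kquf
Final line count: 14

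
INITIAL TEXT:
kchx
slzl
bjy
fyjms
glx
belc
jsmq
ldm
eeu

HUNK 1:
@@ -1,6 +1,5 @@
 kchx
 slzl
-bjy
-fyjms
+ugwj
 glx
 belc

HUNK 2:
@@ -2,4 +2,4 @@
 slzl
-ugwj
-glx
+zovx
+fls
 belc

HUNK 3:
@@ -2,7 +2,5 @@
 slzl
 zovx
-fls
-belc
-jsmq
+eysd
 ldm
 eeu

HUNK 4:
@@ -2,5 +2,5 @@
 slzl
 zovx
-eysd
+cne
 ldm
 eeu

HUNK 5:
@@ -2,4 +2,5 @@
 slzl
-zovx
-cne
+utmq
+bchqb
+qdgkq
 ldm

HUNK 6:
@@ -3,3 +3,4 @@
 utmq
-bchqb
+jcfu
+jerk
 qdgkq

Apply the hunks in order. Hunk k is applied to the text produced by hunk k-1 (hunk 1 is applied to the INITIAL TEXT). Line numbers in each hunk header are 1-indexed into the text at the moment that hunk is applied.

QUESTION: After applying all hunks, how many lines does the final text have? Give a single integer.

Hunk 1: at line 1 remove [bjy,fyjms] add [ugwj] -> 8 lines: kchx slzl ugwj glx belc jsmq ldm eeu
Hunk 2: at line 2 remove [ugwj,glx] add [zovx,fls] -> 8 lines: kchx slzl zovx fls belc jsmq ldm eeu
Hunk 3: at line 2 remove [fls,belc,jsmq] add [eysd] -> 6 lines: kchx slzl zovx eysd ldm eeu
Hunk 4: at line 2 remove [eysd] add [cne] -> 6 lines: kchx slzl zovx cne ldm eeu
Hunk 5: at line 2 remove [zovx,cne] add [utmq,bchqb,qdgkq] -> 7 lines: kchx slzl utmq bchqb qdgkq ldm eeu
Hunk 6: at line 3 remove [bchqb] add [jcfu,jerk] -> 8 lines: kchx slzl utmq jcfu jerk qdgkq ldm eeu
Final line count: 8

Answer: 8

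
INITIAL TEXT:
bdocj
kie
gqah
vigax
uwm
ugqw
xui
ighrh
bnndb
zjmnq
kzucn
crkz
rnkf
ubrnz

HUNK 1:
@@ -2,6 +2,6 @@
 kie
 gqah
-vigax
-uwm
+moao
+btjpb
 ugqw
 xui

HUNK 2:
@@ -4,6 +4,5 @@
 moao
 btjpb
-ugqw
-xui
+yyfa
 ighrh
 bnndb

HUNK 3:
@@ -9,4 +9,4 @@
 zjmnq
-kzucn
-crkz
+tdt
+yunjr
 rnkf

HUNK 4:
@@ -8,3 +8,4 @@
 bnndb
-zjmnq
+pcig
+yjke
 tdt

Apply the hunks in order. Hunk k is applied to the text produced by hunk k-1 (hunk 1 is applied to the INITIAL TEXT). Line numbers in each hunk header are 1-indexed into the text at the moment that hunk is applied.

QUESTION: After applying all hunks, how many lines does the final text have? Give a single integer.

Hunk 1: at line 2 remove [vigax,uwm] add [moao,btjpb] -> 14 lines: bdocj kie gqah moao btjpb ugqw xui ighrh bnndb zjmnq kzucn crkz rnkf ubrnz
Hunk 2: at line 4 remove [ugqw,xui] add [yyfa] -> 13 lines: bdocj kie gqah moao btjpb yyfa ighrh bnndb zjmnq kzucn crkz rnkf ubrnz
Hunk 3: at line 9 remove [kzucn,crkz] add [tdt,yunjr] -> 13 lines: bdocj kie gqah moao btjpb yyfa ighrh bnndb zjmnq tdt yunjr rnkf ubrnz
Hunk 4: at line 8 remove [zjmnq] add [pcig,yjke] -> 14 lines: bdocj kie gqah moao btjpb yyfa ighrh bnndb pcig yjke tdt yunjr rnkf ubrnz
Final line count: 14

Answer: 14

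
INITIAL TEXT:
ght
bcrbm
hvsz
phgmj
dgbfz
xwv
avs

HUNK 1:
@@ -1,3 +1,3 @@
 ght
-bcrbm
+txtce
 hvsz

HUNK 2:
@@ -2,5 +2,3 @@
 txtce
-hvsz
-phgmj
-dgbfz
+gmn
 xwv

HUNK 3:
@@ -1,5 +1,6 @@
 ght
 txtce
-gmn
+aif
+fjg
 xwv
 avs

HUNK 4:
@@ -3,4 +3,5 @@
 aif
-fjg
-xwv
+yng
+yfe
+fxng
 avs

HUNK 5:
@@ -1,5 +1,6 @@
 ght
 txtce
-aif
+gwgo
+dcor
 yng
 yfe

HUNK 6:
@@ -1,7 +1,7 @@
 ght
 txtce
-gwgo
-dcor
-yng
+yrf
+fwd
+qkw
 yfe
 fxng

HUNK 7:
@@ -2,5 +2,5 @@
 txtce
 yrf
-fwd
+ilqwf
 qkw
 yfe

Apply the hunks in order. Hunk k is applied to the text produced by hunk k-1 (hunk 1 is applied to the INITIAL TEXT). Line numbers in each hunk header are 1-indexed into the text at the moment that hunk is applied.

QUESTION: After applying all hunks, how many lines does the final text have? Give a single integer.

Answer: 8

Derivation:
Hunk 1: at line 1 remove [bcrbm] add [txtce] -> 7 lines: ght txtce hvsz phgmj dgbfz xwv avs
Hunk 2: at line 2 remove [hvsz,phgmj,dgbfz] add [gmn] -> 5 lines: ght txtce gmn xwv avs
Hunk 3: at line 1 remove [gmn] add [aif,fjg] -> 6 lines: ght txtce aif fjg xwv avs
Hunk 4: at line 3 remove [fjg,xwv] add [yng,yfe,fxng] -> 7 lines: ght txtce aif yng yfe fxng avs
Hunk 5: at line 1 remove [aif] add [gwgo,dcor] -> 8 lines: ght txtce gwgo dcor yng yfe fxng avs
Hunk 6: at line 1 remove [gwgo,dcor,yng] add [yrf,fwd,qkw] -> 8 lines: ght txtce yrf fwd qkw yfe fxng avs
Hunk 7: at line 2 remove [fwd] add [ilqwf] -> 8 lines: ght txtce yrf ilqwf qkw yfe fxng avs
Final line count: 8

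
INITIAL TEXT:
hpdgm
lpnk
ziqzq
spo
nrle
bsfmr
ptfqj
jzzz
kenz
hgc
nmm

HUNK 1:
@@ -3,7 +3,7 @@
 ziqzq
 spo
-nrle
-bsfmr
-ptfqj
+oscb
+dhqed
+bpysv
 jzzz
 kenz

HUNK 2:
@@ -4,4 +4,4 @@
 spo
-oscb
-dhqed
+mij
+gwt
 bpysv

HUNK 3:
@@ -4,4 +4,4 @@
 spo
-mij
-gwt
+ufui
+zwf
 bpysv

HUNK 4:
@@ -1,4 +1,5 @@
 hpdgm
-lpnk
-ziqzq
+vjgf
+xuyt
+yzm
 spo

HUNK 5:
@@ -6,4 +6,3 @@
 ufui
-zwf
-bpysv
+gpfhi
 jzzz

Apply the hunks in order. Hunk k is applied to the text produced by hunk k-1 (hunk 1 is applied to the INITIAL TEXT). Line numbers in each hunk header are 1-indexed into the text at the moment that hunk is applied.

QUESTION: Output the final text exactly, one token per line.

Hunk 1: at line 3 remove [nrle,bsfmr,ptfqj] add [oscb,dhqed,bpysv] -> 11 lines: hpdgm lpnk ziqzq spo oscb dhqed bpysv jzzz kenz hgc nmm
Hunk 2: at line 4 remove [oscb,dhqed] add [mij,gwt] -> 11 lines: hpdgm lpnk ziqzq spo mij gwt bpysv jzzz kenz hgc nmm
Hunk 3: at line 4 remove [mij,gwt] add [ufui,zwf] -> 11 lines: hpdgm lpnk ziqzq spo ufui zwf bpysv jzzz kenz hgc nmm
Hunk 4: at line 1 remove [lpnk,ziqzq] add [vjgf,xuyt,yzm] -> 12 lines: hpdgm vjgf xuyt yzm spo ufui zwf bpysv jzzz kenz hgc nmm
Hunk 5: at line 6 remove [zwf,bpysv] add [gpfhi] -> 11 lines: hpdgm vjgf xuyt yzm spo ufui gpfhi jzzz kenz hgc nmm

Answer: hpdgm
vjgf
xuyt
yzm
spo
ufui
gpfhi
jzzz
kenz
hgc
nmm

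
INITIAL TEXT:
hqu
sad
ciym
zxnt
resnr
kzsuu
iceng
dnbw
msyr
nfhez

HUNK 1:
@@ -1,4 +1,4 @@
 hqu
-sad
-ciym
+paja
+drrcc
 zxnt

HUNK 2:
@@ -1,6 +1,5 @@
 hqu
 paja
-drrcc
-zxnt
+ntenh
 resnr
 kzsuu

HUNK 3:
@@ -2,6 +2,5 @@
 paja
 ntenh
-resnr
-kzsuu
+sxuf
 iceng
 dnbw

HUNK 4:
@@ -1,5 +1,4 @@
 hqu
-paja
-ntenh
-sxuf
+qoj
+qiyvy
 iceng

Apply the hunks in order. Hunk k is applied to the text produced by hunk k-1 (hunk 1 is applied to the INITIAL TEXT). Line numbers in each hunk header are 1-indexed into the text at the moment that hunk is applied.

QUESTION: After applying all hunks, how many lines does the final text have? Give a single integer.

Answer: 7

Derivation:
Hunk 1: at line 1 remove [sad,ciym] add [paja,drrcc] -> 10 lines: hqu paja drrcc zxnt resnr kzsuu iceng dnbw msyr nfhez
Hunk 2: at line 1 remove [drrcc,zxnt] add [ntenh] -> 9 lines: hqu paja ntenh resnr kzsuu iceng dnbw msyr nfhez
Hunk 3: at line 2 remove [resnr,kzsuu] add [sxuf] -> 8 lines: hqu paja ntenh sxuf iceng dnbw msyr nfhez
Hunk 4: at line 1 remove [paja,ntenh,sxuf] add [qoj,qiyvy] -> 7 lines: hqu qoj qiyvy iceng dnbw msyr nfhez
Final line count: 7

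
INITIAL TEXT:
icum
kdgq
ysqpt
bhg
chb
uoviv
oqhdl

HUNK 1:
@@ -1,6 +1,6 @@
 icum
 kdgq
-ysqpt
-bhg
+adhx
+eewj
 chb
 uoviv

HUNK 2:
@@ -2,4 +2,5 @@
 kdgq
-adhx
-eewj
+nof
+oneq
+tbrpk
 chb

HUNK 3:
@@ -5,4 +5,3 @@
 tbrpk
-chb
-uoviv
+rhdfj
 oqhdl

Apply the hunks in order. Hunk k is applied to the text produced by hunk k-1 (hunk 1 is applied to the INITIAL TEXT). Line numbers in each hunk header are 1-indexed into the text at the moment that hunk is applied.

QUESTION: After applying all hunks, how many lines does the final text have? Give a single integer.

Answer: 7

Derivation:
Hunk 1: at line 1 remove [ysqpt,bhg] add [adhx,eewj] -> 7 lines: icum kdgq adhx eewj chb uoviv oqhdl
Hunk 2: at line 2 remove [adhx,eewj] add [nof,oneq,tbrpk] -> 8 lines: icum kdgq nof oneq tbrpk chb uoviv oqhdl
Hunk 3: at line 5 remove [chb,uoviv] add [rhdfj] -> 7 lines: icum kdgq nof oneq tbrpk rhdfj oqhdl
Final line count: 7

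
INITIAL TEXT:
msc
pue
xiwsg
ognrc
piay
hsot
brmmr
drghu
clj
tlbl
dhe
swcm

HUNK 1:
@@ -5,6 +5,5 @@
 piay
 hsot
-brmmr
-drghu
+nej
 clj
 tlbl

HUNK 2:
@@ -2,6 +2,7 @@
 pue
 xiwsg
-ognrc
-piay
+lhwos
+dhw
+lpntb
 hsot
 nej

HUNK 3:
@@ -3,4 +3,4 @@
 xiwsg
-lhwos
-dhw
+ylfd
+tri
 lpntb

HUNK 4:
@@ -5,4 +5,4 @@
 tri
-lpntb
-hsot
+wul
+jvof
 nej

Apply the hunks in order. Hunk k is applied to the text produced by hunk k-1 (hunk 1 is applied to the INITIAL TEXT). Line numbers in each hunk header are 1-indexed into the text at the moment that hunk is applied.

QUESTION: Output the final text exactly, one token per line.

Hunk 1: at line 5 remove [brmmr,drghu] add [nej] -> 11 lines: msc pue xiwsg ognrc piay hsot nej clj tlbl dhe swcm
Hunk 2: at line 2 remove [ognrc,piay] add [lhwos,dhw,lpntb] -> 12 lines: msc pue xiwsg lhwos dhw lpntb hsot nej clj tlbl dhe swcm
Hunk 3: at line 3 remove [lhwos,dhw] add [ylfd,tri] -> 12 lines: msc pue xiwsg ylfd tri lpntb hsot nej clj tlbl dhe swcm
Hunk 4: at line 5 remove [lpntb,hsot] add [wul,jvof] -> 12 lines: msc pue xiwsg ylfd tri wul jvof nej clj tlbl dhe swcm

Answer: msc
pue
xiwsg
ylfd
tri
wul
jvof
nej
clj
tlbl
dhe
swcm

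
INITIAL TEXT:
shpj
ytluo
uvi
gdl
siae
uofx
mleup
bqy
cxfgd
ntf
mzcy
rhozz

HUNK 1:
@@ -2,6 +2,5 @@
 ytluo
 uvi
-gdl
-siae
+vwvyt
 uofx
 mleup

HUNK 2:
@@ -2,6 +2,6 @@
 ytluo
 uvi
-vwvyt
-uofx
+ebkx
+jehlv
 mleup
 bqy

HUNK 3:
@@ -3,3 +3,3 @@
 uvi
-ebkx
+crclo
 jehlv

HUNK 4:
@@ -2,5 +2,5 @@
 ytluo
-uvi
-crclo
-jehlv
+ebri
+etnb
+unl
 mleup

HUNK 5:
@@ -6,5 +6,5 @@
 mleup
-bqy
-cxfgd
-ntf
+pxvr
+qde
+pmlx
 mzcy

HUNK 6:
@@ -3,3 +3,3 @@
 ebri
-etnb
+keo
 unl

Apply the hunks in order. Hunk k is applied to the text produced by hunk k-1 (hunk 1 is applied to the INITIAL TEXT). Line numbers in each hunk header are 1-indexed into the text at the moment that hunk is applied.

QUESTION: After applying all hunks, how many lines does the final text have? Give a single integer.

Answer: 11

Derivation:
Hunk 1: at line 2 remove [gdl,siae] add [vwvyt] -> 11 lines: shpj ytluo uvi vwvyt uofx mleup bqy cxfgd ntf mzcy rhozz
Hunk 2: at line 2 remove [vwvyt,uofx] add [ebkx,jehlv] -> 11 lines: shpj ytluo uvi ebkx jehlv mleup bqy cxfgd ntf mzcy rhozz
Hunk 3: at line 3 remove [ebkx] add [crclo] -> 11 lines: shpj ytluo uvi crclo jehlv mleup bqy cxfgd ntf mzcy rhozz
Hunk 4: at line 2 remove [uvi,crclo,jehlv] add [ebri,etnb,unl] -> 11 lines: shpj ytluo ebri etnb unl mleup bqy cxfgd ntf mzcy rhozz
Hunk 5: at line 6 remove [bqy,cxfgd,ntf] add [pxvr,qde,pmlx] -> 11 lines: shpj ytluo ebri etnb unl mleup pxvr qde pmlx mzcy rhozz
Hunk 6: at line 3 remove [etnb] add [keo] -> 11 lines: shpj ytluo ebri keo unl mleup pxvr qde pmlx mzcy rhozz
Final line count: 11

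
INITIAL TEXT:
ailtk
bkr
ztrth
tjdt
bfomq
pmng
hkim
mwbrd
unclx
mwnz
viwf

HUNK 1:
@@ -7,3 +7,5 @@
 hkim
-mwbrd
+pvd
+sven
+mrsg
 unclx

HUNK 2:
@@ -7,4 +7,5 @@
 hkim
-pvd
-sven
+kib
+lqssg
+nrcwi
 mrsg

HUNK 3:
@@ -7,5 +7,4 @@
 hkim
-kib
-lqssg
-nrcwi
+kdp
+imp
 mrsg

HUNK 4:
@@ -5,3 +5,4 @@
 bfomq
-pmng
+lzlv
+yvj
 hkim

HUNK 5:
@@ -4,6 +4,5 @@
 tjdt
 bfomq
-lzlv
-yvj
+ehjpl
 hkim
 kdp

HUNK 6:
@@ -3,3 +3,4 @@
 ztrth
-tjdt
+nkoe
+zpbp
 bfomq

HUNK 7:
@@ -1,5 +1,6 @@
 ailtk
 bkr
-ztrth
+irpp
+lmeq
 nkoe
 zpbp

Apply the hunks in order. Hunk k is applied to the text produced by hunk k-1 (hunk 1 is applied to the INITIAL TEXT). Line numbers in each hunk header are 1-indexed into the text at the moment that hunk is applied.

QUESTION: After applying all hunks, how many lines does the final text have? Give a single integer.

Hunk 1: at line 7 remove [mwbrd] add [pvd,sven,mrsg] -> 13 lines: ailtk bkr ztrth tjdt bfomq pmng hkim pvd sven mrsg unclx mwnz viwf
Hunk 2: at line 7 remove [pvd,sven] add [kib,lqssg,nrcwi] -> 14 lines: ailtk bkr ztrth tjdt bfomq pmng hkim kib lqssg nrcwi mrsg unclx mwnz viwf
Hunk 3: at line 7 remove [kib,lqssg,nrcwi] add [kdp,imp] -> 13 lines: ailtk bkr ztrth tjdt bfomq pmng hkim kdp imp mrsg unclx mwnz viwf
Hunk 4: at line 5 remove [pmng] add [lzlv,yvj] -> 14 lines: ailtk bkr ztrth tjdt bfomq lzlv yvj hkim kdp imp mrsg unclx mwnz viwf
Hunk 5: at line 4 remove [lzlv,yvj] add [ehjpl] -> 13 lines: ailtk bkr ztrth tjdt bfomq ehjpl hkim kdp imp mrsg unclx mwnz viwf
Hunk 6: at line 3 remove [tjdt] add [nkoe,zpbp] -> 14 lines: ailtk bkr ztrth nkoe zpbp bfomq ehjpl hkim kdp imp mrsg unclx mwnz viwf
Hunk 7: at line 1 remove [ztrth] add [irpp,lmeq] -> 15 lines: ailtk bkr irpp lmeq nkoe zpbp bfomq ehjpl hkim kdp imp mrsg unclx mwnz viwf
Final line count: 15

Answer: 15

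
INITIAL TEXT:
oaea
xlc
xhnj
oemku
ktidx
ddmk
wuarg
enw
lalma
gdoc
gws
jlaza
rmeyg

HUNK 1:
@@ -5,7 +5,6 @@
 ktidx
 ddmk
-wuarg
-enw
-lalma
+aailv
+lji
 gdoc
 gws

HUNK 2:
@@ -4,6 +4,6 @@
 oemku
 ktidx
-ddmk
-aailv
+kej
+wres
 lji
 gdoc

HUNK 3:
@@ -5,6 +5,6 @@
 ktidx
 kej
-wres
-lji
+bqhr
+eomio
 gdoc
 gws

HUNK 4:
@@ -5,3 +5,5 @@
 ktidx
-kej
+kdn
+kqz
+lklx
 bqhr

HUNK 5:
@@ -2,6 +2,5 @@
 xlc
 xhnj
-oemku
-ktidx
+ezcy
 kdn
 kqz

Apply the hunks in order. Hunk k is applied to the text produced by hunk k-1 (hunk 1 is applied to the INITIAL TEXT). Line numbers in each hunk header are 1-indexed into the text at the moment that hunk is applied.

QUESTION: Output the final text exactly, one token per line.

Answer: oaea
xlc
xhnj
ezcy
kdn
kqz
lklx
bqhr
eomio
gdoc
gws
jlaza
rmeyg

Derivation:
Hunk 1: at line 5 remove [wuarg,enw,lalma] add [aailv,lji] -> 12 lines: oaea xlc xhnj oemku ktidx ddmk aailv lji gdoc gws jlaza rmeyg
Hunk 2: at line 4 remove [ddmk,aailv] add [kej,wres] -> 12 lines: oaea xlc xhnj oemku ktidx kej wres lji gdoc gws jlaza rmeyg
Hunk 3: at line 5 remove [wres,lji] add [bqhr,eomio] -> 12 lines: oaea xlc xhnj oemku ktidx kej bqhr eomio gdoc gws jlaza rmeyg
Hunk 4: at line 5 remove [kej] add [kdn,kqz,lklx] -> 14 lines: oaea xlc xhnj oemku ktidx kdn kqz lklx bqhr eomio gdoc gws jlaza rmeyg
Hunk 5: at line 2 remove [oemku,ktidx] add [ezcy] -> 13 lines: oaea xlc xhnj ezcy kdn kqz lklx bqhr eomio gdoc gws jlaza rmeyg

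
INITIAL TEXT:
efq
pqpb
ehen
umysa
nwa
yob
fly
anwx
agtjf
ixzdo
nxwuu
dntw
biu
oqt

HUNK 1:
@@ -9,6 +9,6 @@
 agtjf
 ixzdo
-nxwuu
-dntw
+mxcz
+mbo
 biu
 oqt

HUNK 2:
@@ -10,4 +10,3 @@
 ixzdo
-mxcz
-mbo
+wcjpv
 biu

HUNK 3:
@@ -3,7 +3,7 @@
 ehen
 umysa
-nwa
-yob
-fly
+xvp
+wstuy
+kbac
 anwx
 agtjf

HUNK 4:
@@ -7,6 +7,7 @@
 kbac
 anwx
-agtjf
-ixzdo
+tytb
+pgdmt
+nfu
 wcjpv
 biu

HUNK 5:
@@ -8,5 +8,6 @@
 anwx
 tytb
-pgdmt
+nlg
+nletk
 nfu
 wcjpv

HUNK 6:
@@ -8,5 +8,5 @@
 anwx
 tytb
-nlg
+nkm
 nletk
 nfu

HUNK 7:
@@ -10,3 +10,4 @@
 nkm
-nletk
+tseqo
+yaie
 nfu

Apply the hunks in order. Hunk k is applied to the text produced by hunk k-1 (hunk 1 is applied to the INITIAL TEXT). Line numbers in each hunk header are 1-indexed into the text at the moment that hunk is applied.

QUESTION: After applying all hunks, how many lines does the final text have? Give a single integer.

Answer: 16

Derivation:
Hunk 1: at line 9 remove [nxwuu,dntw] add [mxcz,mbo] -> 14 lines: efq pqpb ehen umysa nwa yob fly anwx agtjf ixzdo mxcz mbo biu oqt
Hunk 2: at line 10 remove [mxcz,mbo] add [wcjpv] -> 13 lines: efq pqpb ehen umysa nwa yob fly anwx agtjf ixzdo wcjpv biu oqt
Hunk 3: at line 3 remove [nwa,yob,fly] add [xvp,wstuy,kbac] -> 13 lines: efq pqpb ehen umysa xvp wstuy kbac anwx agtjf ixzdo wcjpv biu oqt
Hunk 4: at line 7 remove [agtjf,ixzdo] add [tytb,pgdmt,nfu] -> 14 lines: efq pqpb ehen umysa xvp wstuy kbac anwx tytb pgdmt nfu wcjpv biu oqt
Hunk 5: at line 8 remove [pgdmt] add [nlg,nletk] -> 15 lines: efq pqpb ehen umysa xvp wstuy kbac anwx tytb nlg nletk nfu wcjpv biu oqt
Hunk 6: at line 8 remove [nlg] add [nkm] -> 15 lines: efq pqpb ehen umysa xvp wstuy kbac anwx tytb nkm nletk nfu wcjpv biu oqt
Hunk 7: at line 10 remove [nletk] add [tseqo,yaie] -> 16 lines: efq pqpb ehen umysa xvp wstuy kbac anwx tytb nkm tseqo yaie nfu wcjpv biu oqt
Final line count: 16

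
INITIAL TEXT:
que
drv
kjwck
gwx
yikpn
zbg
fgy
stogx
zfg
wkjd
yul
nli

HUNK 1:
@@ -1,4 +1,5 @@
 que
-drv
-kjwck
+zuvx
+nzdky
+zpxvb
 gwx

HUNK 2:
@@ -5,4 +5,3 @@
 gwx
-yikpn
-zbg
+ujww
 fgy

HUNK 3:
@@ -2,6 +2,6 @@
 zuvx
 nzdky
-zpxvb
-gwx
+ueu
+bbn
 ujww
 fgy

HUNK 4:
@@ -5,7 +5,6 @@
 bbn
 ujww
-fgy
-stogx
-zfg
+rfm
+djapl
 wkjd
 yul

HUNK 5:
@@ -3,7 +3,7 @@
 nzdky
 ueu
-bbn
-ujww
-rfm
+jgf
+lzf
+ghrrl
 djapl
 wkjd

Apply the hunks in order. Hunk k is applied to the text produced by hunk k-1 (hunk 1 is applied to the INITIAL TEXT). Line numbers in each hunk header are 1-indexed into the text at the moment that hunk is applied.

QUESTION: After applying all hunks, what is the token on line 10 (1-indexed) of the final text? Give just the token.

Hunk 1: at line 1 remove [drv,kjwck] add [zuvx,nzdky,zpxvb] -> 13 lines: que zuvx nzdky zpxvb gwx yikpn zbg fgy stogx zfg wkjd yul nli
Hunk 2: at line 5 remove [yikpn,zbg] add [ujww] -> 12 lines: que zuvx nzdky zpxvb gwx ujww fgy stogx zfg wkjd yul nli
Hunk 3: at line 2 remove [zpxvb,gwx] add [ueu,bbn] -> 12 lines: que zuvx nzdky ueu bbn ujww fgy stogx zfg wkjd yul nli
Hunk 4: at line 5 remove [fgy,stogx,zfg] add [rfm,djapl] -> 11 lines: que zuvx nzdky ueu bbn ujww rfm djapl wkjd yul nli
Hunk 5: at line 3 remove [bbn,ujww,rfm] add [jgf,lzf,ghrrl] -> 11 lines: que zuvx nzdky ueu jgf lzf ghrrl djapl wkjd yul nli
Final line 10: yul

Answer: yul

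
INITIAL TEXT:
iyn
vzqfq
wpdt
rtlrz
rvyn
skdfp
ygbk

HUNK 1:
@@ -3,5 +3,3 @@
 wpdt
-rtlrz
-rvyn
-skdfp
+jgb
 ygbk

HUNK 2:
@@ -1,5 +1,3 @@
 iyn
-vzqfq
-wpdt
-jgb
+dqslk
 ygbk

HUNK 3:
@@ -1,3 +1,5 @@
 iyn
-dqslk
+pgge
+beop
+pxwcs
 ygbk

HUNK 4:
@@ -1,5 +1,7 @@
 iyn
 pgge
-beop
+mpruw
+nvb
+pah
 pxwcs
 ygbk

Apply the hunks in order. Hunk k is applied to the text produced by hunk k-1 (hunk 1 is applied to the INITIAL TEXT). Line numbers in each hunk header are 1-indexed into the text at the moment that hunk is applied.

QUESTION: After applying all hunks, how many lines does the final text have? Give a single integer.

Answer: 7

Derivation:
Hunk 1: at line 3 remove [rtlrz,rvyn,skdfp] add [jgb] -> 5 lines: iyn vzqfq wpdt jgb ygbk
Hunk 2: at line 1 remove [vzqfq,wpdt,jgb] add [dqslk] -> 3 lines: iyn dqslk ygbk
Hunk 3: at line 1 remove [dqslk] add [pgge,beop,pxwcs] -> 5 lines: iyn pgge beop pxwcs ygbk
Hunk 4: at line 1 remove [beop] add [mpruw,nvb,pah] -> 7 lines: iyn pgge mpruw nvb pah pxwcs ygbk
Final line count: 7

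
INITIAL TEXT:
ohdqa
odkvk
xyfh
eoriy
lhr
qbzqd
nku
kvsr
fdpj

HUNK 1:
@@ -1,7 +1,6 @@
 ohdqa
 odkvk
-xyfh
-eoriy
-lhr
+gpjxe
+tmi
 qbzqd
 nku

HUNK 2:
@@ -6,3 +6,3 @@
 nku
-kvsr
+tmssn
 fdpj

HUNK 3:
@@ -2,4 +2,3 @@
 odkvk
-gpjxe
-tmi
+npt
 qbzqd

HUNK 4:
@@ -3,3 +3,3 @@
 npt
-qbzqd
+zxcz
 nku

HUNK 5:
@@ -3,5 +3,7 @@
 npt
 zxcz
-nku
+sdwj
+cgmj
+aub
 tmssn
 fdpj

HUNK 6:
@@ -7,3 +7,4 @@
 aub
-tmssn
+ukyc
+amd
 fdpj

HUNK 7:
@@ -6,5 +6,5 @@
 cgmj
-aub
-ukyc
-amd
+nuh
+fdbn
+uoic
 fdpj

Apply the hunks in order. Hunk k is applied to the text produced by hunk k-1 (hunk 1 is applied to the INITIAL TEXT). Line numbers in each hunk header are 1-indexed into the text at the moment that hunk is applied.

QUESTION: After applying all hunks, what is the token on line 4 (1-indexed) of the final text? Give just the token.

Hunk 1: at line 1 remove [xyfh,eoriy,lhr] add [gpjxe,tmi] -> 8 lines: ohdqa odkvk gpjxe tmi qbzqd nku kvsr fdpj
Hunk 2: at line 6 remove [kvsr] add [tmssn] -> 8 lines: ohdqa odkvk gpjxe tmi qbzqd nku tmssn fdpj
Hunk 3: at line 2 remove [gpjxe,tmi] add [npt] -> 7 lines: ohdqa odkvk npt qbzqd nku tmssn fdpj
Hunk 4: at line 3 remove [qbzqd] add [zxcz] -> 7 lines: ohdqa odkvk npt zxcz nku tmssn fdpj
Hunk 5: at line 3 remove [nku] add [sdwj,cgmj,aub] -> 9 lines: ohdqa odkvk npt zxcz sdwj cgmj aub tmssn fdpj
Hunk 6: at line 7 remove [tmssn] add [ukyc,amd] -> 10 lines: ohdqa odkvk npt zxcz sdwj cgmj aub ukyc amd fdpj
Hunk 7: at line 6 remove [aub,ukyc,amd] add [nuh,fdbn,uoic] -> 10 lines: ohdqa odkvk npt zxcz sdwj cgmj nuh fdbn uoic fdpj
Final line 4: zxcz

Answer: zxcz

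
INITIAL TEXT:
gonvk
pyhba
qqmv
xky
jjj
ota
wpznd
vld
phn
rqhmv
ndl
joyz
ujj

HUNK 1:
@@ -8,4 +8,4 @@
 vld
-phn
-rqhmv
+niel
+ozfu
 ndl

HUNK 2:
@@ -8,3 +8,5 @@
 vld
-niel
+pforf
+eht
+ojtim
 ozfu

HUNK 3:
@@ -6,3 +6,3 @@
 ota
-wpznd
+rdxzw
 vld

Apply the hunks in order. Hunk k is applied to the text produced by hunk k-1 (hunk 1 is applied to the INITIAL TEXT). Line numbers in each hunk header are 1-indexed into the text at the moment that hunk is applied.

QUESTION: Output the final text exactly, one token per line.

Answer: gonvk
pyhba
qqmv
xky
jjj
ota
rdxzw
vld
pforf
eht
ojtim
ozfu
ndl
joyz
ujj

Derivation:
Hunk 1: at line 8 remove [phn,rqhmv] add [niel,ozfu] -> 13 lines: gonvk pyhba qqmv xky jjj ota wpznd vld niel ozfu ndl joyz ujj
Hunk 2: at line 8 remove [niel] add [pforf,eht,ojtim] -> 15 lines: gonvk pyhba qqmv xky jjj ota wpznd vld pforf eht ojtim ozfu ndl joyz ujj
Hunk 3: at line 6 remove [wpznd] add [rdxzw] -> 15 lines: gonvk pyhba qqmv xky jjj ota rdxzw vld pforf eht ojtim ozfu ndl joyz ujj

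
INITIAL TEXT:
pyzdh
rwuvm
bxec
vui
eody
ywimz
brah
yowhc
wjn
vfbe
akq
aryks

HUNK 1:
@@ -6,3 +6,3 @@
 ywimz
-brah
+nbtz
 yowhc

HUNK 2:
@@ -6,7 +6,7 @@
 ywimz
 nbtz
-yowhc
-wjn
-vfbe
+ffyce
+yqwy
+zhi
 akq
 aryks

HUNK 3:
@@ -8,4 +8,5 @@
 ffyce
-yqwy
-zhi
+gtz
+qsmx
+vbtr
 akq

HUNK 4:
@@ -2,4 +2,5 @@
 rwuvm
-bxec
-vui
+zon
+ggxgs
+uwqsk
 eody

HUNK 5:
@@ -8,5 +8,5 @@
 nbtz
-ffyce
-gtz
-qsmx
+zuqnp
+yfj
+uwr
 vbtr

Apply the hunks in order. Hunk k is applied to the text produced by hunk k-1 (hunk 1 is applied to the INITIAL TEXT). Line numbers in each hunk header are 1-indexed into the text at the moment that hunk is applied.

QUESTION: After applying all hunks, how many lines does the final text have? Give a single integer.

Hunk 1: at line 6 remove [brah] add [nbtz] -> 12 lines: pyzdh rwuvm bxec vui eody ywimz nbtz yowhc wjn vfbe akq aryks
Hunk 2: at line 6 remove [yowhc,wjn,vfbe] add [ffyce,yqwy,zhi] -> 12 lines: pyzdh rwuvm bxec vui eody ywimz nbtz ffyce yqwy zhi akq aryks
Hunk 3: at line 8 remove [yqwy,zhi] add [gtz,qsmx,vbtr] -> 13 lines: pyzdh rwuvm bxec vui eody ywimz nbtz ffyce gtz qsmx vbtr akq aryks
Hunk 4: at line 2 remove [bxec,vui] add [zon,ggxgs,uwqsk] -> 14 lines: pyzdh rwuvm zon ggxgs uwqsk eody ywimz nbtz ffyce gtz qsmx vbtr akq aryks
Hunk 5: at line 8 remove [ffyce,gtz,qsmx] add [zuqnp,yfj,uwr] -> 14 lines: pyzdh rwuvm zon ggxgs uwqsk eody ywimz nbtz zuqnp yfj uwr vbtr akq aryks
Final line count: 14

Answer: 14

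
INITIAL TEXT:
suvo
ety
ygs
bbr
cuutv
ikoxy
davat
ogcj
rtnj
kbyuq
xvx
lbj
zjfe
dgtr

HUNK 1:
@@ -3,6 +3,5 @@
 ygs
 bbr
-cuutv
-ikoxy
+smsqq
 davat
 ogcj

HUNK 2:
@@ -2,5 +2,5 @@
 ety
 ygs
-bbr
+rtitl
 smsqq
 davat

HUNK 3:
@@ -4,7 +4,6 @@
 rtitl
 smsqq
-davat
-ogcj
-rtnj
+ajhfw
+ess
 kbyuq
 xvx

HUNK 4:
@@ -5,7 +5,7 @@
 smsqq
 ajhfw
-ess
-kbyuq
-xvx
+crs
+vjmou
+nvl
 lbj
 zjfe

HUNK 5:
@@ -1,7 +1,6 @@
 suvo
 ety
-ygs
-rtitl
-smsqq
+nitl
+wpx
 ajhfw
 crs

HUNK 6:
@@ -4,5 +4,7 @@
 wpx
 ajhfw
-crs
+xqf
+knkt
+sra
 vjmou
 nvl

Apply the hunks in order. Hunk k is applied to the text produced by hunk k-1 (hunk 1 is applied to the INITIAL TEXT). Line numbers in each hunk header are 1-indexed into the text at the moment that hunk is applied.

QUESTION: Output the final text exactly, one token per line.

Hunk 1: at line 3 remove [cuutv,ikoxy] add [smsqq] -> 13 lines: suvo ety ygs bbr smsqq davat ogcj rtnj kbyuq xvx lbj zjfe dgtr
Hunk 2: at line 2 remove [bbr] add [rtitl] -> 13 lines: suvo ety ygs rtitl smsqq davat ogcj rtnj kbyuq xvx lbj zjfe dgtr
Hunk 3: at line 4 remove [davat,ogcj,rtnj] add [ajhfw,ess] -> 12 lines: suvo ety ygs rtitl smsqq ajhfw ess kbyuq xvx lbj zjfe dgtr
Hunk 4: at line 5 remove [ess,kbyuq,xvx] add [crs,vjmou,nvl] -> 12 lines: suvo ety ygs rtitl smsqq ajhfw crs vjmou nvl lbj zjfe dgtr
Hunk 5: at line 1 remove [ygs,rtitl,smsqq] add [nitl,wpx] -> 11 lines: suvo ety nitl wpx ajhfw crs vjmou nvl lbj zjfe dgtr
Hunk 6: at line 4 remove [crs] add [xqf,knkt,sra] -> 13 lines: suvo ety nitl wpx ajhfw xqf knkt sra vjmou nvl lbj zjfe dgtr

Answer: suvo
ety
nitl
wpx
ajhfw
xqf
knkt
sra
vjmou
nvl
lbj
zjfe
dgtr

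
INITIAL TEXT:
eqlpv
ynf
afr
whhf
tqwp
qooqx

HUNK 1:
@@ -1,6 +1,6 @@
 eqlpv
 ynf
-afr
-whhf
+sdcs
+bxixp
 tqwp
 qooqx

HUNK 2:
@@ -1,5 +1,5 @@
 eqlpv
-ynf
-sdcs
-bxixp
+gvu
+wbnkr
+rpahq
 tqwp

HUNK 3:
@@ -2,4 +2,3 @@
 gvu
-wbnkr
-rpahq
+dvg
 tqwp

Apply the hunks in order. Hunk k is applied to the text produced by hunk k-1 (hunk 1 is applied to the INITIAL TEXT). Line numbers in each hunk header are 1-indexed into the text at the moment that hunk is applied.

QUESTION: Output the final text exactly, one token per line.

Hunk 1: at line 1 remove [afr,whhf] add [sdcs,bxixp] -> 6 lines: eqlpv ynf sdcs bxixp tqwp qooqx
Hunk 2: at line 1 remove [ynf,sdcs,bxixp] add [gvu,wbnkr,rpahq] -> 6 lines: eqlpv gvu wbnkr rpahq tqwp qooqx
Hunk 3: at line 2 remove [wbnkr,rpahq] add [dvg] -> 5 lines: eqlpv gvu dvg tqwp qooqx

Answer: eqlpv
gvu
dvg
tqwp
qooqx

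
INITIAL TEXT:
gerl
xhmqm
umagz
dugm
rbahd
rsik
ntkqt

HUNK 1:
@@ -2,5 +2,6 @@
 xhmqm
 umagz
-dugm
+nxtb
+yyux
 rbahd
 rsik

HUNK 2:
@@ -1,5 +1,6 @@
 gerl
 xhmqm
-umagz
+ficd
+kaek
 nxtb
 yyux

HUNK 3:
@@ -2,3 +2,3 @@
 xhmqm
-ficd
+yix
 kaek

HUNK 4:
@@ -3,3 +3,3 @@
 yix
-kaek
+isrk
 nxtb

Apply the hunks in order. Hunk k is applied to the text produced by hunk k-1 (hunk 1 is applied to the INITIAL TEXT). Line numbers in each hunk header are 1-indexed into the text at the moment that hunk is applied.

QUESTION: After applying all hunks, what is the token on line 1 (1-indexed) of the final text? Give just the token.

Hunk 1: at line 2 remove [dugm] add [nxtb,yyux] -> 8 lines: gerl xhmqm umagz nxtb yyux rbahd rsik ntkqt
Hunk 2: at line 1 remove [umagz] add [ficd,kaek] -> 9 lines: gerl xhmqm ficd kaek nxtb yyux rbahd rsik ntkqt
Hunk 3: at line 2 remove [ficd] add [yix] -> 9 lines: gerl xhmqm yix kaek nxtb yyux rbahd rsik ntkqt
Hunk 4: at line 3 remove [kaek] add [isrk] -> 9 lines: gerl xhmqm yix isrk nxtb yyux rbahd rsik ntkqt
Final line 1: gerl

Answer: gerl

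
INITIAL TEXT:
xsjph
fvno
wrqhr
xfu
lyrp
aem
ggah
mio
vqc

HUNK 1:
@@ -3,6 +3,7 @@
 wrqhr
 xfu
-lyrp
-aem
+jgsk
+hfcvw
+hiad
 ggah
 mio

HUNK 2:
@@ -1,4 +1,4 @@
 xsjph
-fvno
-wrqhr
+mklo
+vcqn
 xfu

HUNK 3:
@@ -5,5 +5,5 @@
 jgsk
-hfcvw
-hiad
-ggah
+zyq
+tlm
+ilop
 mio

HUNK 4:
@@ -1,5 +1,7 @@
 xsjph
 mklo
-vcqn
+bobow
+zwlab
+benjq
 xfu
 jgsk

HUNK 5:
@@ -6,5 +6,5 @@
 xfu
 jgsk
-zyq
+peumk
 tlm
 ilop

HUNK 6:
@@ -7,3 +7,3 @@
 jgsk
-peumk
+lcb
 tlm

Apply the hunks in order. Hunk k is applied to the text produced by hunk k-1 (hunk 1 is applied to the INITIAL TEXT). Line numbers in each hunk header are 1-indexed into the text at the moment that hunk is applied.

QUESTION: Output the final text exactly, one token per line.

Hunk 1: at line 3 remove [lyrp,aem] add [jgsk,hfcvw,hiad] -> 10 lines: xsjph fvno wrqhr xfu jgsk hfcvw hiad ggah mio vqc
Hunk 2: at line 1 remove [fvno,wrqhr] add [mklo,vcqn] -> 10 lines: xsjph mklo vcqn xfu jgsk hfcvw hiad ggah mio vqc
Hunk 3: at line 5 remove [hfcvw,hiad,ggah] add [zyq,tlm,ilop] -> 10 lines: xsjph mklo vcqn xfu jgsk zyq tlm ilop mio vqc
Hunk 4: at line 1 remove [vcqn] add [bobow,zwlab,benjq] -> 12 lines: xsjph mklo bobow zwlab benjq xfu jgsk zyq tlm ilop mio vqc
Hunk 5: at line 6 remove [zyq] add [peumk] -> 12 lines: xsjph mklo bobow zwlab benjq xfu jgsk peumk tlm ilop mio vqc
Hunk 6: at line 7 remove [peumk] add [lcb] -> 12 lines: xsjph mklo bobow zwlab benjq xfu jgsk lcb tlm ilop mio vqc

Answer: xsjph
mklo
bobow
zwlab
benjq
xfu
jgsk
lcb
tlm
ilop
mio
vqc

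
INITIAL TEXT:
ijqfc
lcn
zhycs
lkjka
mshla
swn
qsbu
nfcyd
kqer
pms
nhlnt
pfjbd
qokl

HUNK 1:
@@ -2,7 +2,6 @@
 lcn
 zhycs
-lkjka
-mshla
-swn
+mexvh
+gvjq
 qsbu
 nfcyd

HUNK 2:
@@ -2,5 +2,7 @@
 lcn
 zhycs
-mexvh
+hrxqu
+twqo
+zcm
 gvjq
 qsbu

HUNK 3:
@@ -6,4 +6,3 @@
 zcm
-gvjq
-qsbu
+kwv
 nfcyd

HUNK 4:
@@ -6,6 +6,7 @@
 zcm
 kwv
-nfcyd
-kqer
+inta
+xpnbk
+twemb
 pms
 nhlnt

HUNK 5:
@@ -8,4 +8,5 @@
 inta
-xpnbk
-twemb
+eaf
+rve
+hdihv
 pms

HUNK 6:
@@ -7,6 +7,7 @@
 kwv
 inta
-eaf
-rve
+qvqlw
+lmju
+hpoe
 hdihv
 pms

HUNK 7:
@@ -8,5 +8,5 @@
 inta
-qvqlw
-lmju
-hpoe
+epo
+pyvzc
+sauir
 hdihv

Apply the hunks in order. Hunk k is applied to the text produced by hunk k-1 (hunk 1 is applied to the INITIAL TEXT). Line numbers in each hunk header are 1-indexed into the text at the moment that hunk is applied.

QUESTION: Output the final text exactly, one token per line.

Answer: ijqfc
lcn
zhycs
hrxqu
twqo
zcm
kwv
inta
epo
pyvzc
sauir
hdihv
pms
nhlnt
pfjbd
qokl

Derivation:
Hunk 1: at line 2 remove [lkjka,mshla,swn] add [mexvh,gvjq] -> 12 lines: ijqfc lcn zhycs mexvh gvjq qsbu nfcyd kqer pms nhlnt pfjbd qokl
Hunk 2: at line 2 remove [mexvh] add [hrxqu,twqo,zcm] -> 14 lines: ijqfc lcn zhycs hrxqu twqo zcm gvjq qsbu nfcyd kqer pms nhlnt pfjbd qokl
Hunk 3: at line 6 remove [gvjq,qsbu] add [kwv] -> 13 lines: ijqfc lcn zhycs hrxqu twqo zcm kwv nfcyd kqer pms nhlnt pfjbd qokl
Hunk 4: at line 6 remove [nfcyd,kqer] add [inta,xpnbk,twemb] -> 14 lines: ijqfc lcn zhycs hrxqu twqo zcm kwv inta xpnbk twemb pms nhlnt pfjbd qokl
Hunk 5: at line 8 remove [xpnbk,twemb] add [eaf,rve,hdihv] -> 15 lines: ijqfc lcn zhycs hrxqu twqo zcm kwv inta eaf rve hdihv pms nhlnt pfjbd qokl
Hunk 6: at line 7 remove [eaf,rve] add [qvqlw,lmju,hpoe] -> 16 lines: ijqfc lcn zhycs hrxqu twqo zcm kwv inta qvqlw lmju hpoe hdihv pms nhlnt pfjbd qokl
Hunk 7: at line 8 remove [qvqlw,lmju,hpoe] add [epo,pyvzc,sauir] -> 16 lines: ijqfc lcn zhycs hrxqu twqo zcm kwv inta epo pyvzc sauir hdihv pms nhlnt pfjbd qokl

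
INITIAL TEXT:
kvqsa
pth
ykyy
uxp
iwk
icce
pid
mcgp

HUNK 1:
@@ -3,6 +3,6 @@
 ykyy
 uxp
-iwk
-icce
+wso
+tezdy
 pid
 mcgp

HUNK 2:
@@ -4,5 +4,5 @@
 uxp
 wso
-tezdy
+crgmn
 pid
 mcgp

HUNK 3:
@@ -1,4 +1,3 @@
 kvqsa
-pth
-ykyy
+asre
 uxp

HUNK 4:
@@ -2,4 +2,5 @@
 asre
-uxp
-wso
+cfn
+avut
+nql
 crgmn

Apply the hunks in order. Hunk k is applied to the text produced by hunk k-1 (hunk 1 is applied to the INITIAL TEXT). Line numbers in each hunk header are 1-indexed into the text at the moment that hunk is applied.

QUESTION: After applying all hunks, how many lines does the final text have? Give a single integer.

Hunk 1: at line 3 remove [iwk,icce] add [wso,tezdy] -> 8 lines: kvqsa pth ykyy uxp wso tezdy pid mcgp
Hunk 2: at line 4 remove [tezdy] add [crgmn] -> 8 lines: kvqsa pth ykyy uxp wso crgmn pid mcgp
Hunk 3: at line 1 remove [pth,ykyy] add [asre] -> 7 lines: kvqsa asre uxp wso crgmn pid mcgp
Hunk 4: at line 2 remove [uxp,wso] add [cfn,avut,nql] -> 8 lines: kvqsa asre cfn avut nql crgmn pid mcgp
Final line count: 8

Answer: 8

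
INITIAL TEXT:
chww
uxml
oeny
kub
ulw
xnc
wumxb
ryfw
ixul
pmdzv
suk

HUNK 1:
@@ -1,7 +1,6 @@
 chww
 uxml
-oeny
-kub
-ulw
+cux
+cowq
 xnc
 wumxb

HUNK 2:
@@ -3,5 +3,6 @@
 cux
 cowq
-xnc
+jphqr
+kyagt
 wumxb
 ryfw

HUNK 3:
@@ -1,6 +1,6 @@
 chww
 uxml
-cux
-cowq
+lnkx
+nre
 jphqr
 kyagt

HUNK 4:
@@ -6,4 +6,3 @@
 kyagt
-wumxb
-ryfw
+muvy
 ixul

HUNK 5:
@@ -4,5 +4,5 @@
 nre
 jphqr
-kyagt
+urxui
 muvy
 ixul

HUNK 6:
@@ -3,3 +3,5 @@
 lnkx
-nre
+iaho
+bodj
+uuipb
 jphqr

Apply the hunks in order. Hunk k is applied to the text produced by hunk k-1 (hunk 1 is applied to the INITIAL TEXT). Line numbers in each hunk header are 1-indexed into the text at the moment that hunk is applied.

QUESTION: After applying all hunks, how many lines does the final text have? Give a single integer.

Hunk 1: at line 1 remove [oeny,kub,ulw] add [cux,cowq] -> 10 lines: chww uxml cux cowq xnc wumxb ryfw ixul pmdzv suk
Hunk 2: at line 3 remove [xnc] add [jphqr,kyagt] -> 11 lines: chww uxml cux cowq jphqr kyagt wumxb ryfw ixul pmdzv suk
Hunk 3: at line 1 remove [cux,cowq] add [lnkx,nre] -> 11 lines: chww uxml lnkx nre jphqr kyagt wumxb ryfw ixul pmdzv suk
Hunk 4: at line 6 remove [wumxb,ryfw] add [muvy] -> 10 lines: chww uxml lnkx nre jphqr kyagt muvy ixul pmdzv suk
Hunk 5: at line 4 remove [kyagt] add [urxui] -> 10 lines: chww uxml lnkx nre jphqr urxui muvy ixul pmdzv suk
Hunk 6: at line 3 remove [nre] add [iaho,bodj,uuipb] -> 12 lines: chww uxml lnkx iaho bodj uuipb jphqr urxui muvy ixul pmdzv suk
Final line count: 12

Answer: 12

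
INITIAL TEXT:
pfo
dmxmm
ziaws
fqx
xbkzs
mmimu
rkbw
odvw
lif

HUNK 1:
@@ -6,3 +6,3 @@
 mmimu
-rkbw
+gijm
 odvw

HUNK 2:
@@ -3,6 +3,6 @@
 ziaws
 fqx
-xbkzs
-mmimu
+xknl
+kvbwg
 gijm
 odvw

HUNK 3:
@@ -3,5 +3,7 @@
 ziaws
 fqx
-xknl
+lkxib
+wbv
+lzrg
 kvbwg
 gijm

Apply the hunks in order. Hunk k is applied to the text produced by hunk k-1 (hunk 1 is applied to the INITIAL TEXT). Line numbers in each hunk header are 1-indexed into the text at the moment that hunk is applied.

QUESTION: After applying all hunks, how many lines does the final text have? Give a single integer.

Answer: 11

Derivation:
Hunk 1: at line 6 remove [rkbw] add [gijm] -> 9 lines: pfo dmxmm ziaws fqx xbkzs mmimu gijm odvw lif
Hunk 2: at line 3 remove [xbkzs,mmimu] add [xknl,kvbwg] -> 9 lines: pfo dmxmm ziaws fqx xknl kvbwg gijm odvw lif
Hunk 3: at line 3 remove [xknl] add [lkxib,wbv,lzrg] -> 11 lines: pfo dmxmm ziaws fqx lkxib wbv lzrg kvbwg gijm odvw lif
Final line count: 11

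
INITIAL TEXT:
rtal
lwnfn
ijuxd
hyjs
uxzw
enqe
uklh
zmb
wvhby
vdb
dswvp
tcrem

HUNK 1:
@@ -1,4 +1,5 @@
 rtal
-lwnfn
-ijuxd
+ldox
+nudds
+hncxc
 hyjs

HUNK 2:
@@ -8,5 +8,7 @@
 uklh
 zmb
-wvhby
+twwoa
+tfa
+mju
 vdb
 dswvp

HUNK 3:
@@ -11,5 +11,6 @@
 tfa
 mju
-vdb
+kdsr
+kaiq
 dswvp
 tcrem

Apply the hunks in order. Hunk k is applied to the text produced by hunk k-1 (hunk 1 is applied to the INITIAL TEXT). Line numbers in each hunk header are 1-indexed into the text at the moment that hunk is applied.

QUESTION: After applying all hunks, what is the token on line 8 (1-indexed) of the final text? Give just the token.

Hunk 1: at line 1 remove [lwnfn,ijuxd] add [ldox,nudds,hncxc] -> 13 lines: rtal ldox nudds hncxc hyjs uxzw enqe uklh zmb wvhby vdb dswvp tcrem
Hunk 2: at line 8 remove [wvhby] add [twwoa,tfa,mju] -> 15 lines: rtal ldox nudds hncxc hyjs uxzw enqe uklh zmb twwoa tfa mju vdb dswvp tcrem
Hunk 3: at line 11 remove [vdb] add [kdsr,kaiq] -> 16 lines: rtal ldox nudds hncxc hyjs uxzw enqe uklh zmb twwoa tfa mju kdsr kaiq dswvp tcrem
Final line 8: uklh

Answer: uklh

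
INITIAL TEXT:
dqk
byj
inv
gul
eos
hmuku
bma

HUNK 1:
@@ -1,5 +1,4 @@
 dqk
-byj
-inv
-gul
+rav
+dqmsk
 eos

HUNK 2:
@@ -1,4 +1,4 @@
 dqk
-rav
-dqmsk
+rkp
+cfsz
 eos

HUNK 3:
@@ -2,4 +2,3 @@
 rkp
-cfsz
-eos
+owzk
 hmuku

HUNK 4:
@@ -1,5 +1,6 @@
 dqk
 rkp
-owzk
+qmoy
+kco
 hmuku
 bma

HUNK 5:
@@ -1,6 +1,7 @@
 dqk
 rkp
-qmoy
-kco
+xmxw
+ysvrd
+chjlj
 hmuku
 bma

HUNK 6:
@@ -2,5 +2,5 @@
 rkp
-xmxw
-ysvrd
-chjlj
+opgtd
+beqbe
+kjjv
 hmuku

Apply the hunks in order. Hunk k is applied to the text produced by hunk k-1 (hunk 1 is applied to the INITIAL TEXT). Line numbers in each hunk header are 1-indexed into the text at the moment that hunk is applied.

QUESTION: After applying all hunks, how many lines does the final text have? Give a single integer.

Answer: 7

Derivation:
Hunk 1: at line 1 remove [byj,inv,gul] add [rav,dqmsk] -> 6 lines: dqk rav dqmsk eos hmuku bma
Hunk 2: at line 1 remove [rav,dqmsk] add [rkp,cfsz] -> 6 lines: dqk rkp cfsz eos hmuku bma
Hunk 3: at line 2 remove [cfsz,eos] add [owzk] -> 5 lines: dqk rkp owzk hmuku bma
Hunk 4: at line 1 remove [owzk] add [qmoy,kco] -> 6 lines: dqk rkp qmoy kco hmuku bma
Hunk 5: at line 1 remove [qmoy,kco] add [xmxw,ysvrd,chjlj] -> 7 lines: dqk rkp xmxw ysvrd chjlj hmuku bma
Hunk 6: at line 2 remove [xmxw,ysvrd,chjlj] add [opgtd,beqbe,kjjv] -> 7 lines: dqk rkp opgtd beqbe kjjv hmuku bma
Final line count: 7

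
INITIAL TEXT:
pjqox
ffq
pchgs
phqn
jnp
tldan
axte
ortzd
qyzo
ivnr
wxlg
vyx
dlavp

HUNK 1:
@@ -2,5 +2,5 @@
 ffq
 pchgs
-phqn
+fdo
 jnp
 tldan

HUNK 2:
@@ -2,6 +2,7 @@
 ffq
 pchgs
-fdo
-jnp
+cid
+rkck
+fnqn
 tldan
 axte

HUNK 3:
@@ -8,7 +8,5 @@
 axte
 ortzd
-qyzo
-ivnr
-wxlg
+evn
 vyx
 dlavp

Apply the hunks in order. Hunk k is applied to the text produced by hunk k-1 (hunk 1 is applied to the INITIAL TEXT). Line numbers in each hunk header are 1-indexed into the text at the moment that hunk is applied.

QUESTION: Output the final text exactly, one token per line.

Hunk 1: at line 2 remove [phqn] add [fdo] -> 13 lines: pjqox ffq pchgs fdo jnp tldan axte ortzd qyzo ivnr wxlg vyx dlavp
Hunk 2: at line 2 remove [fdo,jnp] add [cid,rkck,fnqn] -> 14 lines: pjqox ffq pchgs cid rkck fnqn tldan axte ortzd qyzo ivnr wxlg vyx dlavp
Hunk 3: at line 8 remove [qyzo,ivnr,wxlg] add [evn] -> 12 lines: pjqox ffq pchgs cid rkck fnqn tldan axte ortzd evn vyx dlavp

Answer: pjqox
ffq
pchgs
cid
rkck
fnqn
tldan
axte
ortzd
evn
vyx
dlavp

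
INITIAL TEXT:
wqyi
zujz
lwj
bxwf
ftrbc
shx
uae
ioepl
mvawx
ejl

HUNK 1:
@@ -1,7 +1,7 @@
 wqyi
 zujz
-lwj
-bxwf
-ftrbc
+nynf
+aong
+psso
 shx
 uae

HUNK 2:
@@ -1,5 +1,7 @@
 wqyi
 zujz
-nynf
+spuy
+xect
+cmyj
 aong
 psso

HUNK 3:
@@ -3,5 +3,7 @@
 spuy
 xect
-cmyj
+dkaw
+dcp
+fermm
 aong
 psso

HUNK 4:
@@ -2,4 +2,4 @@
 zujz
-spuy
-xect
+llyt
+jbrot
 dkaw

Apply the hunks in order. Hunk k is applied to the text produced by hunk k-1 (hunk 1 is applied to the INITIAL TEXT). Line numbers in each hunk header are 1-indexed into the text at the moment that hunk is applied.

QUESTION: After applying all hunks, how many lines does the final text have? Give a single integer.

Hunk 1: at line 1 remove [lwj,bxwf,ftrbc] add [nynf,aong,psso] -> 10 lines: wqyi zujz nynf aong psso shx uae ioepl mvawx ejl
Hunk 2: at line 1 remove [nynf] add [spuy,xect,cmyj] -> 12 lines: wqyi zujz spuy xect cmyj aong psso shx uae ioepl mvawx ejl
Hunk 3: at line 3 remove [cmyj] add [dkaw,dcp,fermm] -> 14 lines: wqyi zujz spuy xect dkaw dcp fermm aong psso shx uae ioepl mvawx ejl
Hunk 4: at line 2 remove [spuy,xect] add [llyt,jbrot] -> 14 lines: wqyi zujz llyt jbrot dkaw dcp fermm aong psso shx uae ioepl mvawx ejl
Final line count: 14

Answer: 14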